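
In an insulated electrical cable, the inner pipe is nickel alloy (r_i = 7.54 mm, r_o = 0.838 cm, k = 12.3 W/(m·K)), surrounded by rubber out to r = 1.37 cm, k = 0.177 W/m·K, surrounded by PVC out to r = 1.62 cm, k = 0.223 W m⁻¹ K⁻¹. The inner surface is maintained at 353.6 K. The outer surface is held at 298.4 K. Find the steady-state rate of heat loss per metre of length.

Q' = 98.0 W/m

Series thermal resistances, inner to outer:
  R'_nickel alloy = ln(0.00838/0.00754)/(2πk) = 0.1056/(2π·12.3) = 0.001367 m·K/W
  R'_rubber = ln(0.0137/0.00838)/(2πk) = 0.4915/(2π·0.177) = 0.4420 m·K/W
  R'_PVC = ln(0.0162/0.0137)/(2πk) = 0.1676/(2π·0.223) = 0.1196 m·K/W
ΣR = 0.001367 + 0.4420 + 0.1196 = 0.5630 m·K/W
Q' = ΔT/ΣR = (353.6 K − 298.4 K)/0.5630 = 98.0 W/m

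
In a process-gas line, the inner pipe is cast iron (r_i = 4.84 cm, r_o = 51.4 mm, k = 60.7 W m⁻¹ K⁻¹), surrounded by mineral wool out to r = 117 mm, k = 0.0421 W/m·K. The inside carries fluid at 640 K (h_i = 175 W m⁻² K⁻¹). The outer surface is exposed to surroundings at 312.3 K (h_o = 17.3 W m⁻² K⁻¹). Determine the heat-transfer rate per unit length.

Q' = 102 W/m

Series thermal resistances, inner to outer:
  R'_conv,in = 1/(2πr h) = 1/(2π·0.0484·175) = 0.01879 m·K/W
  R'_cast iron = ln(0.0514/0.0484)/(2πk) = 0.06014/(2π·60.7) = 1.577×10^-4 m·K/W
  R'_mineral wool = ln(0.117/0.0514)/(2πk) = 0.8225/(2π·0.0421) = 3.110 m·K/W
  R'_conv,out = 1/(2πr h) = 1/(2π·0.117·17.3) = 0.07863 m·K/W
ΣR = 0.01879 + 1.577×10^-4 + 3.110 + 0.07863 = 3.208 m·K/W
Q' = ΔT/ΣR = (640 K − 312.3 K)/3.208 = 102 W/m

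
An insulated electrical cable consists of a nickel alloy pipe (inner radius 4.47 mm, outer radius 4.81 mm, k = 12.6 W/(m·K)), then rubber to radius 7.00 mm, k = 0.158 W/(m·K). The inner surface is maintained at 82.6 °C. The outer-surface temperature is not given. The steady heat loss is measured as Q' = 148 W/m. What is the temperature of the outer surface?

Series resistances:
  R'_nickel alloy = ln(0.00481/0.00447)/(2πk) = 0.07331/(2π·12.6) = 9.260×10^-4 m·K/W
  R'_rubber = ln(0.00700/0.00481)/(2πk) = 0.3752/(2π·0.158) = 0.3780 m·K/W
ΣR = 0.3789 m·K/W
ΔT = Q'·ΣR = 148 × 0.3789 = 56.08 K
Heat flows outward, so T_out = T_in − ΔT = 82.6 − 56.08 = 26.5 °C

T_out = 26.5 °C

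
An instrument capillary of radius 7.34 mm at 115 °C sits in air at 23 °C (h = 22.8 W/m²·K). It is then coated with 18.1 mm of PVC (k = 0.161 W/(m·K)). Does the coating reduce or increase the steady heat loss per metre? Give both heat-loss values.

Critical radius for a cylinder: r_cr = k/h = 0.00706 m = 0.706 cm.
Outer radius after coating: r₂ = 0.00734 + 0.0181 = 0.02544 m.
Since r₁ ≥ r_cr, any added insulation reduces the heat loss.
Bare: R = 1/(2πr₁h) = 0.9510 m·K/W; Q = 92/0.9510 = 96.7 W/m.
Coated: R = R_cond + R_conv = 1.503 m·K/W; Q = 92/1.503 = 61.2 W/m.

reduces: 96.7 → 61.2 W/m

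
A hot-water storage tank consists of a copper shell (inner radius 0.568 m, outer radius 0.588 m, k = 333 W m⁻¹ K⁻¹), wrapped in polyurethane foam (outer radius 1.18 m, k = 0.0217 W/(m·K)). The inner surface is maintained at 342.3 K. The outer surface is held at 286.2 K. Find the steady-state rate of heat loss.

Treat each layer as a resistance in series:
  R_copper = (1/0.568 − 1/0.588)/(4πk) = 0.05988/(4π·333) = 1.431×10^-5 K/W
  R_polyurethane foam = (1/0.588 − 1/1.18)/(4πk) = 0.8532/(4π·0.0217) = 3.129 K/W
ΣR = 1.431×10^-5 + 3.129 = 3.129 K/W
Q = ΔT/ΣR = (342.3 K − 286.2 K)/3.129 = 17.9 W

Q = 17.9 W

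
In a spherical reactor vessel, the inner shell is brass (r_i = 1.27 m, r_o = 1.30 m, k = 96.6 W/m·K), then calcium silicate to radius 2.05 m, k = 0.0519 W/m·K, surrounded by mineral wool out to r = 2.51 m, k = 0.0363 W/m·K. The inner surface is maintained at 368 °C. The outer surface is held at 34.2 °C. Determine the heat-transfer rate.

Resistance network (inner→outer):
  R_brass = (1/1.27 − 1/1.30)/(4πk) = 0.01817/(4π·96.6) = 1.497×10^-5 K/W
  R_calcium silicate = (1/1.30 − 1/2.05)/(4πk) = 0.2814/(4π·0.0519) = 0.4315 K/W
  R_mineral wool = (1/2.05 − 1/2.51)/(4πk) = 0.08940/(4π·0.0363) = 0.1960 K/W
ΣR = 1.497×10^-5 + 0.4315 + 0.1960 = 0.6275 K/W
Q = ΔT/ΣR = (368 °C − 34.2 °C)/0.6275 = 532 W

Q = 532 W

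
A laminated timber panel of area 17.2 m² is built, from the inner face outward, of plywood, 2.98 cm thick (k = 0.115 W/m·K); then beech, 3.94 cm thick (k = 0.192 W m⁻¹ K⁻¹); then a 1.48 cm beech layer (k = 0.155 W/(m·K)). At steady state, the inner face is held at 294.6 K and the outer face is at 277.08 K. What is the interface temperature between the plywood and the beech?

T = 286.5 K

Treat each layer as a resistance in series:
  R_plywood = L/(kA) = 0.0298/(0.115·17.2) = 0.01507 K/W
  R_beech = L/(kA) = 0.0394/(0.192·17.2) = 0.01193 K/W
  R_beech = L/(kA) = 0.0148/(0.155·17.2) = 0.005551 K/W
ΣR = 0.01507 + 0.01193 + 0.005551 = 0.03255 K/W
Q = ΔT/ΣR = (294.6 K − 277.08 K)/0.03255 = 538.2 W
From the inner boundary to the plywood/beech interface, ΣR_partial = 0.01507 K/W.
T_interface = T_in − Q·ΣR_partial = 294.6 K − (538.2)(0.01507) = 286.5 K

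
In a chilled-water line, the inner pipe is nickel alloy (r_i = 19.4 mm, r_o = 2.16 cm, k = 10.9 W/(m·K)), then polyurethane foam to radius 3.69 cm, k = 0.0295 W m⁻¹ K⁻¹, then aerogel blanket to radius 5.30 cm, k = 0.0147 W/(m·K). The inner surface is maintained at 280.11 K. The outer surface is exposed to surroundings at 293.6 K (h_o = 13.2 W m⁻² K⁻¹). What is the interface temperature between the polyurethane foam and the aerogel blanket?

Series thermal resistances, inner to outer:
  R'_nickel alloy = ln(0.0216/0.0194)/(2πk) = 0.1074/(2π·10.9) = 0.001568 m·K/W
  R'_polyurethane foam = ln(0.0369/0.0216)/(2πk) = 0.5355/(2π·0.0295) = 2.889 m·K/W
  R'_aerogel blanket = ln(0.0530/0.0369)/(2πk) = 0.3621/(2π·0.0147) = 3.920 m·K/W
  R'_conv,out = 1/(2πr h) = 1/(2π·0.0530·13.2) = 0.2275 m·K/W
ΣR = 0.001568 + 2.889 + 3.920 + 0.2275 = 7.038 m·K/W
Q' = ΔT/ΣR = (280.11 K − 293.6 K)/7.038 = -1.917 W/m
From the inner boundary to the polyurethane foam/aerogel blanket interface, ΣR_partial = 2.891 m·K/W.
T_interface = T_in − Q'·ΣR_partial = 280.11 K − (-1.917)(2.891) = 285.7 K

T = 285.7 K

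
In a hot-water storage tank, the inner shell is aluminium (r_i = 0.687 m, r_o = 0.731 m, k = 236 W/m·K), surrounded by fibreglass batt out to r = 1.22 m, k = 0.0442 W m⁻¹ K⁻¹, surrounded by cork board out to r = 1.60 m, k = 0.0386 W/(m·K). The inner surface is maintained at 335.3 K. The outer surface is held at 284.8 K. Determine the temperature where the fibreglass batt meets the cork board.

T = 299.4 K

Series thermal resistances, inner to outer:
  R_aluminium = (1/0.687 − 1/0.731)/(4πk) = 0.08762/(4π·236) = 2.954×10^-5 K/W
  R_fibreglass batt = (1/0.731 − 1/1.22)/(4πk) = 0.5483/(4π·0.0442) = 0.9872 K/W
  R_cork board = (1/1.22 − 1/1.60)/(4πk) = 0.1947/(4π·0.0386) = 0.4013 K/W
ΣR = 2.954×10^-5 + 0.9872 + 0.4013 = 1.389 K/W
Q = ΔT/ΣR = (335.3 K − 284.8 K)/1.389 = 36.36 W
From the inner boundary to the fibreglass batt/cork board interface, ΣR_partial = 0.9872 K/W.
T_interface = T_in − Q·ΣR_partial = 335.3 K − (36.36)(0.9872) = 299.4 K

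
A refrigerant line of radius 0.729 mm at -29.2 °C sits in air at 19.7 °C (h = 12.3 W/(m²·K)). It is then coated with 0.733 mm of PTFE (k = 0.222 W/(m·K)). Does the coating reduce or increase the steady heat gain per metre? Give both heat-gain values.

Critical radius for a cylinder: r_cr = k/h = 0.0180 m = 1.80 cm.
Outer radius after coating: r₂ = 7.29×10^-4 + 7.33×10^-4 = 0.001462 m.
Since r₁ < r_cr and r₂ ≤ r_cr, the coating moves toward the maximum at r_cr — heat gain rises.
Bare: R = 1/(2πr₁h) = 17.75 m·K/W; Q = 48.9/17.75 = 2.75 W/m.
Coated: R = R_cond + R_conv = 9.349 m·K/W; Q = 48.9/9.349 = 5.23 W/m.

increases: 2.75 → 5.23 W/m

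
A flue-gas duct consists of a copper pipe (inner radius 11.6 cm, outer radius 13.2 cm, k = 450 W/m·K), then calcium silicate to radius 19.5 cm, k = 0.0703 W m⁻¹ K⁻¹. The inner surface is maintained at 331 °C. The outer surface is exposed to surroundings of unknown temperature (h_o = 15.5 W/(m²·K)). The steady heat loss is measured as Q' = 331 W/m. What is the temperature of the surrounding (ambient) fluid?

T_out = 21.2 °C

Sum the resistances:
  R'_copper = ln(0.132/0.116)/(2πk) = 0.1292/(2π·450) = 4.570×10^-5 m·K/W
  R'_calcium silicate = ln(0.195/0.132)/(2πk) = 0.3902/(2π·0.0703) = 0.8834 m·K/W
  R'_conv,out = 1/(2πr h) = 1/(2π·0.195·15.5) = 0.05266 m·K/W
ΣR = 0.9361 m·K/W
ΔT = Q'·ΣR = 331 × 0.9361 = 309.8 K
Heat flows outward, so T_out = T_in − ΔT = 331 − 309.8 = 21.2 °C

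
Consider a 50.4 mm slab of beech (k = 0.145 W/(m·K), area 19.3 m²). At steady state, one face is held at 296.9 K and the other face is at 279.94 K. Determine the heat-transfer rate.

Q = 942 W

Q = kA·ΔT/L = 0.145 × 19.3 × |296.9 K − 279.94 K| / 0.0504 = 942 W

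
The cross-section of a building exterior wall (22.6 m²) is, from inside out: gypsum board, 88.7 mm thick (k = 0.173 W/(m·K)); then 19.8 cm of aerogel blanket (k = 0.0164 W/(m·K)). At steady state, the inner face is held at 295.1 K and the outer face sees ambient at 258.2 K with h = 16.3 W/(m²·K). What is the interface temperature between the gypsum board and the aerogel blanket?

Treat each layer as a resistance in series:
  R_gypsum board = L/(kA) = 0.0887/(0.173·22.6) = 0.02269 K/W
  R_aerogel blanket = L/(kA) = 0.198/(0.0164·22.6) = 0.5342 K/W
  R_conv,out = 1/(hA) = 1/(16.3·22.6) = 0.002715 K/W
ΣR = 0.02269 + 0.5342 + 0.002715 = 0.5596 K/W
Q = ΔT/ΣR = (295.1 K − 258.2 K)/0.5596 = 65.94 W
From the inner boundary to the gypsum board/aerogel blanket interface, ΣR_partial = 0.02269 K/W.
T_interface = T_in − Q·ΣR_partial = 295.1 K − (65.94)(0.02269) = 293.6 K

T = 293.6 K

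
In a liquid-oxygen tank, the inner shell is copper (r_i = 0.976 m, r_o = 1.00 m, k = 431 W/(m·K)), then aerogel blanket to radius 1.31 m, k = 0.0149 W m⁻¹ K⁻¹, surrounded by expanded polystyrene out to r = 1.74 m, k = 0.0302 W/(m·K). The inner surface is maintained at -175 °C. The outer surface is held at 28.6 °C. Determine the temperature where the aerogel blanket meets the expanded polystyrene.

T = -28.9 °C

Treat each layer as a resistance in series:
  R_copper = (1/0.976 − 1/1.00)/(4πk) = 0.02459/(4π·431) = 4.540×10^-6 K/W
  R_aerogel blanket = (1/1.00 − 1/1.31)/(4πk) = 0.2366/(4π·0.0149) = 1.264 K/W
  R_expanded polystyrene = (1/1.31 − 1/1.74)/(4πk) = 0.1886/(4π·0.0302) = 0.4971 K/W
ΣR = 4.540×10^-6 + 1.264 + 0.4971 = 1.761 K/W
Q = ΔT/ΣR = (-175 °C − 28.6 °C)/1.761 = -115.6 W
From the inner boundary to the aerogel blanket/expanded polystyrene interface, ΣR_partial = 1.264 K/W.
T_interface = T_in − Q·ΣR_partial = -175 °C − (-115.6)(1.264) = -28.9 °C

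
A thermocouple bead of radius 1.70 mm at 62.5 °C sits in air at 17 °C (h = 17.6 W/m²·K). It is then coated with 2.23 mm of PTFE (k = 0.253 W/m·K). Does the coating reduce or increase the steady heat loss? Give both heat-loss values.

Critical radius for a sphere: r_cr = 2k/h = 0.0287 m = 2.88 cm.
Outer radius after coating: r₂ = 0.00170 + 0.00223 = 0.00393 m.
Since r₁ < r_cr and r₂ ≤ r_cr, the coating moves toward the maximum at r_cr — heat loss rises.
Bare: R = 1/(4πr₁²h) = 1565 K/W; Q = 45.5/1565 = 0.0291 W.
Coated: R = R_cond + R_conv = 397.7 K/W; Q = 45.5/397.7 = 0.114 W.

increases: 0.0291 → 0.114 W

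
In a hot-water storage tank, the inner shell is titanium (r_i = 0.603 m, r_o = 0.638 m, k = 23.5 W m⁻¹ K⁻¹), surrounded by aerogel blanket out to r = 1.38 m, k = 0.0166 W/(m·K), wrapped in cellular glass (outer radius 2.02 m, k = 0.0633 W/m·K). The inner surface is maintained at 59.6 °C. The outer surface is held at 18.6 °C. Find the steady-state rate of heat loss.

Treat each layer as a resistance in series:
  R_titanium = (1/0.603 − 1/0.638)/(4πk) = 0.09098/(4π·23.5) = 3.081×10^-4 K/W
  R_aerogel blanket = (1/0.638 − 1/1.38)/(4πk) = 0.8428/(4π·0.0166) = 4.040 K/W
  R_cellular glass = (1/1.38 − 1/2.02)/(4πk) = 0.2296/(4π·0.0633) = 0.2886 K/W
ΣR = 3.081×10^-4 + 4.040 + 0.2886 = 4.329 K/W
Q = ΔT/ΣR = (59.6 °C − 18.6 °C)/4.329 = 9.47 W

Q = 9.47 W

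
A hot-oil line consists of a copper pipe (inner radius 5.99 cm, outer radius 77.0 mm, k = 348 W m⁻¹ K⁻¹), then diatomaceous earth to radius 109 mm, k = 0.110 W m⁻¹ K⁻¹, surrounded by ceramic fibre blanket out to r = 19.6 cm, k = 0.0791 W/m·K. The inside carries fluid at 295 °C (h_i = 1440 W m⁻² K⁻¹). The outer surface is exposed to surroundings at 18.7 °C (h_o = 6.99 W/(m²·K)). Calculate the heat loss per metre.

Resistance network (inner→outer):
  R'_conv,in = 1/(2πr h) = 1/(2π·0.0599·1440) = 0.001845 m·K/W
  R'_copper = ln(0.0770/0.0599)/(2πk) = 0.2511/(2π·348) = 1.149×10^-4 m·K/W
  R'_diatomaceous earth = ln(0.109/0.0770)/(2πk) = 0.3475/(2π·0.110) = 0.5028 m·K/W
  R'_ceramic fibre blanket = ln(0.196/0.109)/(2πk) = 0.5868/(2π·0.0791) = 1.181 m·K/W
  R'_conv,out = 1/(2πr h) = 1/(2π·0.196·6.99) = 0.1162 m·K/W
ΣR = 0.001845 + 1.149×10^-4 + 0.5028 + 1.181 + 0.1162 = 1.802 m·K/W
Q' = ΔT/ΣR = (295 °C − 18.7 °C)/1.802 = 153 W/m

Q' = 153 W/m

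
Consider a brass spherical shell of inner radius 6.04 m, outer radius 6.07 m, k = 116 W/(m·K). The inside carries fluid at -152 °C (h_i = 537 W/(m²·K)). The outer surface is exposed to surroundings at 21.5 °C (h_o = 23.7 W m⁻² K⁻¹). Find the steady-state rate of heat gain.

Q = 1810 kW

Resistance network (inner→outer):
  R_conv,in = 1/(4πr²h) = 1/(4π·6.04²·537) = 4.062×10^-6 K/W
  R_brass = (1/6.04 − 1/6.07)/(4πk) = 8.183×10^-4/(4π·116) = 5.613×10^-7 K/W
  R_conv,out = 1/(4πr²h) = 1/(4π·6.07²·23.7) = 9.113×10^-5 K/W
ΣR = 4.062×10^-6 + 5.613×10^-7 + 9.113×10^-5 = 9.575×10^-5 K/W
Q = ΔT/ΣR = (-152 °C − 21.5 °C)/9.575×10^-5 = -1.81×10^6 W
(Negative Q ⇒ heat flows inward; heat gain = 1.81×10^6 W.)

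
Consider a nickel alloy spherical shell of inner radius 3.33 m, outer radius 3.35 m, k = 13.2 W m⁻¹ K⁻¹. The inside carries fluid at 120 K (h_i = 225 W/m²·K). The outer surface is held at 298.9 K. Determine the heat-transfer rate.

Resistance network (inner→outer):
  R_conv,in = 1/(4πr²h) = 1/(4π·3.33²·225) = 3.189×10^-5 K/W
  R_nickel alloy = (1/3.33 − 1/3.35)/(4πk) = 0.001793/(4π·13.2) = 1.081×10^-5 K/W
ΣR = 3.189×10^-5 + 1.081×10^-5 = 4.270×10^-5 K/W
Q = ΔT/ΣR = (120 K − 298.9 K)/4.270×10^-5 = -4.19×10^6 W
(Negative Q ⇒ heat flows inward; heat gain = 4.19×10^6 W.)

Q = 4190 kW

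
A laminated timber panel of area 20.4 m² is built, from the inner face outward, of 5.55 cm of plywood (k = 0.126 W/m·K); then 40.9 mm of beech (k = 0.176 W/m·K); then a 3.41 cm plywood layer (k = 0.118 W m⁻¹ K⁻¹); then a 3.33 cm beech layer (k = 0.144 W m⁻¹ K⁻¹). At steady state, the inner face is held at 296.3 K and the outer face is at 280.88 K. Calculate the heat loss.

Series thermal resistances, inner to outer:
  R_plywood = L/(kA) = 0.0555/(0.126·20.4) = 0.02159 K/W
  R_beech = L/(kA) = 0.0409/(0.176·20.4) = 0.01139 K/W
  R_plywood = L/(kA) = 0.0341/(0.118·20.4) = 0.01417 K/W
  R_beech = L/(kA) = 0.0333/(0.144·20.4) = 0.01134 K/W
ΣR = 0.02159 + 0.01139 + 0.01417 + 0.01134 = 0.05849 K/W
Q = ΔT/ΣR = (296.3 K − 280.88 K)/0.05849 = 264 W

Q = 264 W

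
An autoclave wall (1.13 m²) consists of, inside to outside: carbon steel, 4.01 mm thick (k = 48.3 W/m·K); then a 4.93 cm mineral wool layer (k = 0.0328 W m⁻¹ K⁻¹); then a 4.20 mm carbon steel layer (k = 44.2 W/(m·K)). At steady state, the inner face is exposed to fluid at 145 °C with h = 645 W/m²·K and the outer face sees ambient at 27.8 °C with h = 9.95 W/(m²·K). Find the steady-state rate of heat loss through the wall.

Q = 82.5 W

Series thermal resistances, inner to outer:
  R_conv,in = 1/(hA) = 1/(645·1.13) = 0.001372 K/W
  R_carbon steel = L/(kA) = 0.00401/(48.3·1.13) = 7.347×10^-5 K/W
  R_mineral wool = L/(kA) = 0.0493/(0.0328·1.13) = 1.330 K/W
  R_carbon steel = L/(kA) = 0.00420/(44.2·1.13) = 8.409×10^-5 K/W
  R_conv,out = 1/(hA) = 1/(9.95·1.13) = 0.08894 K/W
ΣR = 0.001372 + 7.347×10^-5 + 1.330 + 8.409×10^-5 + 0.08894 = 1.420 K/W
Q = ΔT/ΣR = (145 °C − 27.8 °C)/1.420 = 82.5 W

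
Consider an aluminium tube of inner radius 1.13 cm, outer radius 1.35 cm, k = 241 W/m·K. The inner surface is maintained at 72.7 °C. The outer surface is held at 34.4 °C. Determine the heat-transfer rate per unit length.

Q' = 326 kW/m

Q' = 2πk·ΔT/ln(r₂/r₁) = 2π × 241 × 38.3 / ln(0.0135/0.0113) = 3.26×10^5 W/m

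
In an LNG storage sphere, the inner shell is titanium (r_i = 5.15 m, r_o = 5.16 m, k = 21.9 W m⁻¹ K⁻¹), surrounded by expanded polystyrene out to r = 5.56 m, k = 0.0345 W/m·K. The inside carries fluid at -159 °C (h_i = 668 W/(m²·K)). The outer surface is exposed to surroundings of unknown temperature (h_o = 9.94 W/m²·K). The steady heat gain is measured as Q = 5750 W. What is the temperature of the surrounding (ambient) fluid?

Sum the resistances:
  R_conv,in = 1/(4πr²h) = 1/(4π·5.15²·668) = 4.492×10^-6 K/W
  R_titanium = (1/5.15 − 1/5.16)/(4πk) = 3.763×10^-4/(4π·21.9) = 1.367×10^-6 K/W
  R_expanded polystyrene = (1/5.16 − 1/5.56)/(4πk) = 0.01394/(4π·0.0345) = 0.03216 K/W
  R_conv,out = 1/(4πr²h) = 1/(4π·5.56²·9.94) = 2.590×10^-4 K/W
ΣR = 0.03242 K/W
ΔT = Q·ΣR = 5750 × 0.03242 = 186.4 K
Heat flows inward, so T_out = T_in + ΔT = -159 + 186.4 = 27.4 °C

T_out = 27.4 °C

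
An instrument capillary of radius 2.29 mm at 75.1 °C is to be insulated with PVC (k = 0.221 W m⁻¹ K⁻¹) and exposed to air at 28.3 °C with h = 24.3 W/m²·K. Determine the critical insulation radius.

r_cr = 0.909 cm

For a cylinder, r_cr = k_ins/h = 0.221/24.3 = 0.00909 m = 0.909 cm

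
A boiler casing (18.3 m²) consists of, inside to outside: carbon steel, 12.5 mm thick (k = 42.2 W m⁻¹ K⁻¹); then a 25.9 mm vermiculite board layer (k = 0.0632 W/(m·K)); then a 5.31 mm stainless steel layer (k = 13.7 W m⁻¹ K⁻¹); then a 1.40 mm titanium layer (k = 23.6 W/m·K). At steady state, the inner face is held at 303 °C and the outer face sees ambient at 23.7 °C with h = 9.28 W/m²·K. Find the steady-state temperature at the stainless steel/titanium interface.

Series thermal resistances, inner to outer:
  R_carbon steel = L/(kA) = 0.0125/(42.2·18.3) = 1.619×10^-5 K/W
  R_vermiculite board = L/(kA) = 0.0259/(0.0632·18.3) = 0.02239 K/W
  R_stainless steel = L/(kA) = 0.00531/(13.7·18.3) = 2.118×10^-5 K/W
  R_titanium = L/(kA) = 0.00140/(23.6·18.3) = 3.242×10^-6 K/W
  R_conv,out = 1/(hA) = 1/(9.28·18.3) = 0.005888 K/W
ΣR = 1.619×10^-5 + 0.02239 + 2.118×10^-5 + 3.242×10^-6 + 0.005888 = 0.02832 K/W
Q = ΔT/ΣR = (303 °C − 23.7 °C)/0.02832 = 9862 W
From the inner boundary to the stainless steel/titanium interface, ΣR_partial = 0.02243 K/W.
T_interface = T_in − Q·ΣR_partial = 303 °C − (9862)(0.02243) = 81.8 °C

T = 81.8 °C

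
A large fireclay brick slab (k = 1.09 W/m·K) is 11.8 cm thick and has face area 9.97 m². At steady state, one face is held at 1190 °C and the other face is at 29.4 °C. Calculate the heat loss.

Q = kA·ΔT/L = 1.09 × 9.97 × |1190 °C − 29.4 °C| / 0.118 = 1.07×10^5 W

Q = 107 kW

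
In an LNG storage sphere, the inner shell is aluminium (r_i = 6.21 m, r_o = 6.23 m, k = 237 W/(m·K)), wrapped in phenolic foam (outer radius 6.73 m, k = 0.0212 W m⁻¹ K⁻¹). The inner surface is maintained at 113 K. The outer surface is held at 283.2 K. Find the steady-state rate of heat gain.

Q = 3800 W

Treat each layer as a resistance in series:
  R_aluminium = (1/6.21 − 1/6.23)/(4πk) = 5.170×10^-4/(4π·237) = 1.736×10^-7 K/W
  R_phenolic foam = (1/6.23 − 1/6.73)/(4πk) = 0.01193/(4π·0.0212) = 0.04476 K/W
ΣR = 1.736×10^-7 + 0.04476 = 0.04476 K/W
Q = ΔT/ΣR = (113 K − 283.2 K)/0.04476 = -3800 W
(Negative Q ⇒ heat flows inward; heat gain = 3800 W.)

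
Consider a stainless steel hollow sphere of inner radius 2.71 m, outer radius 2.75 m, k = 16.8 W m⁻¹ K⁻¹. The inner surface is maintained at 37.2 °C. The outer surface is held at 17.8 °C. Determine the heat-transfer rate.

Q = 763 kW

Q = 4πk·ΔT/(1/r₁ − 1/r₂) = 4π × 16.8 × 19.4 / (1/2.71 − 1/2.75) = 7.63×10^5 W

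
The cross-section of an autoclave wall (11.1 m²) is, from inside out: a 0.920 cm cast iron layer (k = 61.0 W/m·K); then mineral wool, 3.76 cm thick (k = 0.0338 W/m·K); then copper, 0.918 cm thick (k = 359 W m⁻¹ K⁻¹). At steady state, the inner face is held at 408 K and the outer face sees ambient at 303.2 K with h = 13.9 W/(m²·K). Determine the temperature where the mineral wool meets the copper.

Treat each layer as a resistance in series:
  R_cast iron = L/(kA) = 0.00920/(61.0·11.1) = 1.359×10^-5 K/W
  R_mineral wool = L/(kA) = 0.0376/(0.0338·11.1) = 0.1002 K/W
  R_copper = L/(kA) = 0.00918/(359·11.1) = 2.304×10^-6 K/W
  R_conv,out = 1/(hA) = 1/(13.9·11.1) = 0.006481 K/W
ΣR = 1.359×10^-5 + 0.1002 + 2.304×10^-6 + 0.006481 = 0.1067 K/W
Q = ΔT/ΣR = (408 K − 303.2 K)/0.1067 = 982.2 W
From the inner boundary to the mineral wool/copper interface, ΣR_partial = 0.1002 K/W.
T_interface = T_in − Q·ΣR_partial = 408 K − (982.2)(0.1002) = 309.6 K

T = 309.6 K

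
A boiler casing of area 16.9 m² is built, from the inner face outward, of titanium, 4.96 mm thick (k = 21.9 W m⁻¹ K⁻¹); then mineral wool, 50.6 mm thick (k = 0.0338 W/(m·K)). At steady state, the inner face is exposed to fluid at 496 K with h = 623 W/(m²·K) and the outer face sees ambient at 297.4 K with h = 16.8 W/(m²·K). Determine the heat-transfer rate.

Resistance network (inner→outer):
  R_conv,in = 1/(hA) = 1/(623·16.9) = 9.498×10^-5 K/W
  R_titanium = L/(kA) = 0.00496/(21.9·16.9) = 1.340×10^-5 K/W
  R_mineral wool = L/(kA) = 0.0506/(0.0338·16.9) = 0.08858 K/W
  R_conv,out = 1/(hA) = 1/(16.8·16.9) = 0.003522 K/W
ΣR = 9.498×10^-5 + 1.340×10^-5 + 0.08858 + 0.003522 = 0.09221 K/W
Q = ΔT/ΣR = (496 K − 297.4 K)/0.09221 = 2150 W

Q = 2.15 kW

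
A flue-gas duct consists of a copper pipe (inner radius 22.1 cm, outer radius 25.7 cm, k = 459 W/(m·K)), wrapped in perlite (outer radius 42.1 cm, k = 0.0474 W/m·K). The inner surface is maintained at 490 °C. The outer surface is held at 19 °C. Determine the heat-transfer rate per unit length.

Treat each layer as a resistance in series:
  R'_copper = ln(0.257/0.221)/(2πk) = 0.1509/(2π·459) = 5.233×10^-5 m·K/W
  R'_perlite = ln(0.421/0.257)/(2πk) = 0.4936/(2π·0.0474) = 1.657 m·K/W
ΣR = 5.233×10^-5 + 1.657 = 1.657 m·K/W
Q' = ΔT/ΣR = (490 °C − 19 °C)/1.657 = 284 W/m

Q' = 284 W/m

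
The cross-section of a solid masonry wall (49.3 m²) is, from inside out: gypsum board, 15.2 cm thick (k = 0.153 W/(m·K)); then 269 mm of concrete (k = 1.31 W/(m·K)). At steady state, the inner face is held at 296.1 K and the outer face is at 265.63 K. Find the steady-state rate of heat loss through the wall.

Q = 1250 W

Resistance network (inner→outer):
  R_gypsum board = L/(kA) = 0.152/(0.153·49.3) = 0.02015 K/W
  R_concrete = L/(kA) = 0.269/(1.31·49.3) = 0.004165 K/W
ΣR = 0.02015 + 0.004165 = 0.02432 K/W
Q = ΔT/ΣR = (296.1 K − 265.63 K)/0.02432 = 1250 W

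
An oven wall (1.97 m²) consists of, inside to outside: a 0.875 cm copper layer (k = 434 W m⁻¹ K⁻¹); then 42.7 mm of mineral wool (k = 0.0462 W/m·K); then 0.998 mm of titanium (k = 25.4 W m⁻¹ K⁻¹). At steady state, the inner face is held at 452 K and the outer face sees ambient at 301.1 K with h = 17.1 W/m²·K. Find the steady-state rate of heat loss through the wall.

Series thermal resistances, inner to outer:
  R_copper = L/(kA) = 0.00875/(434·1.97) = 1.023×10^-5 K/W
  R_mineral wool = L/(kA) = 0.0427/(0.0462·1.97) = 0.4692 K/W
  R_titanium = L/(kA) = 9.98×10^-4/(25.4·1.97) = 1.994×10^-5 K/W
  R_conv,out = 1/(hA) = 1/(17.1·1.97) = 0.02969 K/W
ΣR = 1.023×10^-5 + 0.4692 + 1.994×10^-5 + 0.02969 = 0.4989 K/W
Q = ΔT/ΣR = (452 K − 301.1 K)/0.4989 = 302 W

Q = 302 W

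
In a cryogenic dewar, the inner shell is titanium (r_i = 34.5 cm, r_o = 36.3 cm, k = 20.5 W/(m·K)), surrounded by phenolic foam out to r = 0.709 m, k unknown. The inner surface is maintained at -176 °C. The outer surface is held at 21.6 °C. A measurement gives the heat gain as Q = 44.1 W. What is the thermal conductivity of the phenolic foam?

ΣR = ΔT/Q = |-176 − 21.6|/44.1 = 4.481 K/W
Known resistances:
  R_titanium = (1/0.345 − 1/0.363)/(4πk) = 0.1437/(4π·20.5) = 5.579×10^-4 K/W
R_phenolic foam = ΣR − ΣR_known = 4.481 − 5.579×10^-4 = 4.480 K/W
(1/r₁−1/r₂)/(4πk) = 4.480 ⇒ k = 1.344/(4π·4.480) = 0.0239 W/m·K

k = 0.0239 W/m·K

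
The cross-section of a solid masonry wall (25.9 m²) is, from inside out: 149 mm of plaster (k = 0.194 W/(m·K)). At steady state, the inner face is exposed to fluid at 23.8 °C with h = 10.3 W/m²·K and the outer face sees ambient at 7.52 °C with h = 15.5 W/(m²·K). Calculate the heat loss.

Treat each layer as a resistance in series:
  R_conv,in = 1/(hA) = 1/(10.3·25.9) = 0.003749 K/W
  R_plaster = L/(kA) = 0.149/(0.194·25.9) = 0.02965 K/W
  R_conv,out = 1/(hA) = 1/(15.5·25.9) = 0.002491 K/W
ΣR = 0.003749 + 0.02965 + 0.002491 = 0.03589 K/W
Q = ΔT/ΣR = (23.8 °C − 7.52 °C)/0.03589 = 454 W

Q = 454 W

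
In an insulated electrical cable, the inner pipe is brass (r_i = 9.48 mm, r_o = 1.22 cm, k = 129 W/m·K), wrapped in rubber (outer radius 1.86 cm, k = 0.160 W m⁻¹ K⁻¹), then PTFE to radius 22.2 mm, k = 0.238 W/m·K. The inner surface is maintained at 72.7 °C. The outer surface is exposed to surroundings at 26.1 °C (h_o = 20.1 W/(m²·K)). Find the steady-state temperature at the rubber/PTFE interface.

T = 50.8 °C

Series thermal resistances, inner to outer:
  R'_brass = ln(0.0122/0.00948)/(2πk) = 0.2523/(2π·129) = 3.112×10^-4 m·K/W
  R'_rubber = ln(0.0186/0.0122)/(2πk) = 0.4217/(2π·0.160) = 0.4195 m·K/W
  R'_PTFE = ln(0.0222/0.0186)/(2πk) = 0.1769/(2π·0.238) = 0.1183 m·K/W
  R'_conv,out = 1/(2πr h) = 1/(2π·0.0222·20.1) = 0.3567 m·K/W
ΣR = 3.112×10^-4 + 0.4195 + 0.1183 + 0.3567 = 0.8948 m·K/W
Q' = ΔT/ΣR = (72.7 °C − 26.1 °C)/0.8948 = 52.08 W/m
From the inner boundary to the rubber/PTFE interface, ΣR_partial = 0.4198 m·K/W.
T_interface = T_in − Q'·ΣR_partial = 72.7 °C − (52.08)(0.4198) = 50.8 °C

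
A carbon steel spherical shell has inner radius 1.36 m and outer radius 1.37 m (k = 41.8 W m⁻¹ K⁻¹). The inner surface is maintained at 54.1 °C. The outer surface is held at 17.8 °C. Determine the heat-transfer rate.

Q = 4πk·ΔT/(1/r₁ − 1/r₂) = 4π × 41.8 × 36.3 / (1/1.36 − 1/1.37) = 3.55×10^6 W

Q = 3550 kW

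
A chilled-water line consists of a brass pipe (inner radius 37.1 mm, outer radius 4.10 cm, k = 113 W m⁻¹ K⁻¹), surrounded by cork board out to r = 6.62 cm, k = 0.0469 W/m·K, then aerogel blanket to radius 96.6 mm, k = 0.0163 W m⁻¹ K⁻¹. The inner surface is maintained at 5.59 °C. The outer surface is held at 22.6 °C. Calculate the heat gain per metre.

Q' = 3.20 W/m

Resistance network (inner→outer):
  R'_brass = ln(0.0410/0.0371)/(2πk) = 0.09996/(2π·113) = 1.408×10^-4 m·K/W
  R'_cork board = ln(0.0662/0.0410)/(2πk) = 0.4791/(2π·0.0469) = 1.626 m·K/W
  R'_aerogel blanket = ln(0.0966/0.0662)/(2πk) = 0.3779/(2π·0.0163) = 3.690 m·K/W
ΣR = 1.408×10^-4 + 1.626 + 3.690 = 5.316 m·K/W
Q' = ΔT/ΣR = (5.59 °C − 22.6 °C)/5.316 = -3.20 W/m
(Negative Q' ⇒ heat flows inward; heat gain = 3.20 W/m.)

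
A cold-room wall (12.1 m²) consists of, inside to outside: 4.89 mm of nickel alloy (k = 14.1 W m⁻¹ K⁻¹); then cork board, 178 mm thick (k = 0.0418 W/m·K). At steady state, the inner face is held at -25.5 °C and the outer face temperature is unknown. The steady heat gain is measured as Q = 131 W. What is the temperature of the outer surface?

T_out = 20.6 °C

Series resistances:
  R_nickel alloy = L/(kA) = 0.00489/(14.1·12.1) = 2.866×10^-5 K/W
  R_cork board = L/(kA) = 0.178/(0.0418·12.1) = 0.3519 K/W
ΣR = 0.3520 K/W
ΔT = Q·ΣR = 131 × 0.3520 = 46.11 K
Heat flows inward, so T_out = T_in + ΔT = -25.5 + 46.11 = 20.6 °C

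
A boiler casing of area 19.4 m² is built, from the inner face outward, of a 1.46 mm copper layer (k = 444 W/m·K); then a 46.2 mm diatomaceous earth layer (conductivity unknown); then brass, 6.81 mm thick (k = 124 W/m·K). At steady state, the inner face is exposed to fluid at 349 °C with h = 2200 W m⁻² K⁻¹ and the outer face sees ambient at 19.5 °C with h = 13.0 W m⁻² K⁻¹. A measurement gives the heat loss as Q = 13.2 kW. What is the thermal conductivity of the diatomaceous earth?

ΣR = ΔT/Q = |349 − 19.5|/13200 = 0.02496 K/W
Known resistances:
  R_conv,in = 1/(hA) = 1/(2200·19.4) = 2.343×10^-5 K/W
  R_copper = L/(kA) = 0.00146/(444·19.4) = 1.695×10^-7 K/W
  R_brass = L/(kA) = 0.00681/(124·19.4) = 2.831×10^-6 K/W
  R_conv,out = 1/(hA) = 1/(13.0·19.4) = 0.003965 K/W
R_diatomaceous earth = ΣR − ΣR_known = 0.02496 − 0.003991 = 0.02097 K/W
L/(kA) = 0.02097 ⇒ k = 0.0462/(0.02097·19.4) = 0.114 W/m·K

k = 0.114 W/m·K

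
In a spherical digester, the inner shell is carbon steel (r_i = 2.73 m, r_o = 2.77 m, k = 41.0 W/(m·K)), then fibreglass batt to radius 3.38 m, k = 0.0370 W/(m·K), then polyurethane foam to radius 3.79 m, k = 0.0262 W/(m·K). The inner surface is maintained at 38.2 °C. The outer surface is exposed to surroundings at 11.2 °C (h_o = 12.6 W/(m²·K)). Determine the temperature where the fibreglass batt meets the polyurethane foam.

Series thermal resistances, inner to outer:
  R_carbon steel = (1/2.73 − 1/2.77)/(4πk) = 0.005290/(4π·41.0) = 1.027×10^-5 K/W
  R_fibreglass batt = (1/2.77 − 1/3.38)/(4πk) = 0.06515/(4π·0.0370) = 0.1401 K/W
  R_polyurethane foam = (1/3.38 − 1/3.79)/(4πk) = 0.03201/(4π·0.0262) = 0.09721 K/W
  R_conv,out = 1/(4πr²h) = 1/(4π·3.79²·12.6) = 4.397×10^-4 K/W
ΣR = 1.027×10^-5 + 0.1401 + 0.09721 + 4.397×10^-4 = 0.2378 K/W
Q = ΔT/ΣR = (38.2 °C − 11.2 °C)/0.2378 = 113.5 W
From the inner boundary to the fibreglass batt/polyurethane foam interface, ΣR_partial = 0.1401 K/W.
T_interface = T_in − Q·ΣR_partial = 38.2 °C − (113.5)(0.1401) = 22.3 °C

T = 22.3 °C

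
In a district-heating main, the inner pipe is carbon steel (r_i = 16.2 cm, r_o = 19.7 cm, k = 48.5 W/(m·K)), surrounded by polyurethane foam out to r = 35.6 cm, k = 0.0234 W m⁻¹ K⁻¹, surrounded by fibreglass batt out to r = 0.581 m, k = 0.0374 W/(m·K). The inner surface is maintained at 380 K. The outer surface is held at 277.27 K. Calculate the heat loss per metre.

Q' = 16.8 W/m

Treat each layer as a resistance in series:
  R'_carbon steel = ln(0.197/0.162)/(2πk) = 0.1956/(2π·48.5) = 6.419×10^-4 m·K/W
  R'_polyurethane foam = ln(0.356/0.197)/(2πk) = 0.5917/(2π·0.0234) = 4.025 m·K/W
  R'_fibreglass batt = ln(0.581/0.356)/(2πk) = 0.4898/(2π·0.0374) = 2.084 m·K/W
ΣR = 6.419×10^-4 + 4.025 + 2.084 = 6.110 m·K/W
Q' = ΔT/ΣR = (380 K − 277.27 K)/6.110 = 16.8 W/m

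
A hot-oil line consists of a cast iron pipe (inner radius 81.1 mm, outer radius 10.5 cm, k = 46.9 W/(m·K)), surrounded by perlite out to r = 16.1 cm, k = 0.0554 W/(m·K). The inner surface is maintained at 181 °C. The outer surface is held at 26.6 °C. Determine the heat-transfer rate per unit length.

Q' = 126 W/m

Resistance network (inner→outer):
  R'_cast iron = ln(0.105/0.0811)/(2πk) = 0.2583/(2π·46.9) = 8.765×10^-4 m·K/W
  R'_perlite = ln(0.161/0.105)/(2πk) = 0.4274/(2π·0.0554) = 1.228 m·K/W
ΣR = 8.765×10^-4 + 1.228 = 1.229 m·K/W
Q' = ΔT/ΣR = (181 °C − 26.6 °C)/1.229 = 126 W/m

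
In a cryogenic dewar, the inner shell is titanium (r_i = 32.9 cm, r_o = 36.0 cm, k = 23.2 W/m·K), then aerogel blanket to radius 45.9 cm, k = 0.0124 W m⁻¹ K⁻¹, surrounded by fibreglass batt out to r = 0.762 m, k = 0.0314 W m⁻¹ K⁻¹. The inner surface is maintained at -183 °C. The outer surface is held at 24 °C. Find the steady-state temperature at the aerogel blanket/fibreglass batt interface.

T = -51.2 °C

Treat each layer as a resistance in series:
  R_titanium = (1/0.329 − 1/0.360)/(4πk) = 0.2617/(4π·23.2) = 8.978×10^-4 K/W
  R_aerogel blanket = (1/0.360 − 1/0.459)/(4πk) = 0.5991/(4π·0.0124) = 3.845 K/W
  R_fibreglass batt = (1/0.459 − 1/0.762)/(4πk) = 0.8663/(4π·0.0314) = 2.196 K/W
ΣR = 8.978×10^-4 + 3.845 + 2.196 = 6.042 K/W
Q = ΔT/ΣR = (-183 °C − 24 °C)/6.042 = -34.26 W
From the inner boundary to the aerogel blanket/fibreglass batt interface, ΣR_partial = 3.846 K/W.
T_interface = T_in − Q·ΣR_partial = -183 °C − (-34.26)(3.846) = -51.2 °C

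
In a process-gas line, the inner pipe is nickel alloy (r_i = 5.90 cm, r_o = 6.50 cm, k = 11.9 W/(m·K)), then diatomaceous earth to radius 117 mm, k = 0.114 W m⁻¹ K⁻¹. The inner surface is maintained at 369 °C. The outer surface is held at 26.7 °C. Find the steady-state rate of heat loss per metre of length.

Q' = 416 W/m

Resistance network (inner→outer):
  R'_nickel alloy = ln(0.0650/0.0590)/(2πk) = 0.09685/(2π·11.9) = 0.001295 m·K/W
  R'_diatomaceous earth = ln(0.117/0.0650)/(2πk) = 0.5878/(2π·0.114) = 0.8206 m·K/W
ΣR = 0.001295 + 0.8206 = 0.8219 m·K/W
Q' = ΔT/ΣR = (369 °C − 26.7 °C)/0.8219 = 416 W/m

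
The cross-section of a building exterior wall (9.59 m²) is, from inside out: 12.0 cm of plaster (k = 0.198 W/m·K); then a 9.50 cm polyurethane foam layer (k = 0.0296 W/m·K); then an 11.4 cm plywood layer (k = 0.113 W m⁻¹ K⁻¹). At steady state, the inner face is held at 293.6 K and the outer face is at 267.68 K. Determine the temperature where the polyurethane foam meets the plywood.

Series thermal resistances, inner to outer:
  R_plaster = L/(kA) = 0.120/(0.198·9.59) = 0.06320 K/W
  R_polyurethane foam = L/(kA) = 0.0950/(0.0296·9.59) = 0.3347 K/W
  R_plywood = L/(kA) = 0.114/(0.113·9.59) = 0.1052 K/W
ΣR = 0.06320 + 0.3347 + 0.1052 = 0.5031 K/W
Q = ΔT/ΣR = (293.6 K − 267.68 K)/0.5031 = 51.52 W
From the inner boundary to the polyurethane foam/plywood interface, ΣR_partial = 0.3979 K/W.
T_interface = T_in − Q·ΣR_partial = 293.6 K − (51.52)(0.3979) = 273.10 K

T = 273.10 K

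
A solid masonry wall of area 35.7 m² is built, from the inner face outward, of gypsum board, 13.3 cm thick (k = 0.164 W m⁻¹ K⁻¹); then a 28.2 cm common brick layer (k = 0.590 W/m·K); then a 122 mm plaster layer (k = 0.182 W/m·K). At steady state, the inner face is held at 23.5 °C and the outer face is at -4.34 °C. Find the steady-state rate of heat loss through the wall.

Treat each layer as a resistance in series:
  R_gypsum board = L/(kA) = 0.133/(0.164·35.7) = 0.02272 K/W
  R_common brick = L/(kA) = 0.282/(0.590·35.7) = 0.01339 K/W
  R_plaster = L/(kA) = 0.122/(0.182·35.7) = 0.01878 K/W
ΣR = 0.02272 + 0.01339 + 0.01878 = 0.05489 K/W
Q = ΔT/ΣR = (23.5 °C − -4.34 °C)/0.05489 = 507 W

Q = 507 W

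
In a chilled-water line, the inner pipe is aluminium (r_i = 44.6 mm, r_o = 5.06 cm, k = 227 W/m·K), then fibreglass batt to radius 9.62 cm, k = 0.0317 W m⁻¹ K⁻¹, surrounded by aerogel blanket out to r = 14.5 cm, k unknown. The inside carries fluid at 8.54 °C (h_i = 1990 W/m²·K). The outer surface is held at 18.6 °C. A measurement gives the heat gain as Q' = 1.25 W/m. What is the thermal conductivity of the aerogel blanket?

k = 0.0135 W/m·K

ΣR = ΔT/Q' = |8.54 − 18.6|/1.25 = 8.048 m·K/W
Known resistances:
  R'_conv,in = 1/(2πr h) = 1/(2π·0.0446·1990) = 0.001793 m·K/W
  R'_aluminium = ln(0.0506/0.0446)/(2πk) = 0.1262/(2π·227) = 8.849×10^-5 m·K/W
  R'_fibreglass batt = ln(0.0962/0.0506)/(2πk) = 0.6425/(2π·0.0317) = 3.226 m·K/W
R_aerogel blanket = ΣR − ΣR_known = 8.048 − 3.228 = 4.820 m·K/W
ln(r₂/r₁)/(2πk) = 4.820 ⇒ k = 0.4103/(2π·4.820) = 0.0135 W/m·K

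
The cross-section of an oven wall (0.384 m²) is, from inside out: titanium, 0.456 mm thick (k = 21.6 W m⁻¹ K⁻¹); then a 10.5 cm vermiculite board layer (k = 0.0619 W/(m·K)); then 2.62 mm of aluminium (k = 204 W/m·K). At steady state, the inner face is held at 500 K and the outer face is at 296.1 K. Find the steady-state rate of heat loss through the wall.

Treat each layer as a resistance in series:
  R_titanium = L/(kA) = 4.56×10^-4/(21.6·0.384) = 5.498×10^-5 K/W
  R_vermiculite board = L/(kA) = 0.105/(0.0619·0.384) = 4.417 K/W
  R_aluminium = L/(kA) = 0.00262/(204·0.384) = 3.345×10^-5 K/W
ΣR = 5.498×10^-5 + 4.417 + 3.345×10^-5 = 4.417 K/W
Q = ΔT/ΣR = (500 K − 296.1 K)/4.417 = 46.2 W

Q = 46.2 W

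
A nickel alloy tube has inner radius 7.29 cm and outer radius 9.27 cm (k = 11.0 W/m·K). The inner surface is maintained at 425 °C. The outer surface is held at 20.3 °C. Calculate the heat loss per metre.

Q' = 2πk·ΔT/ln(r₂/r₁) = 2π × 11.0 × 404.7 / ln(0.0927/0.0729) = 1.16×10^5 W/m

Q' = 116 kW/m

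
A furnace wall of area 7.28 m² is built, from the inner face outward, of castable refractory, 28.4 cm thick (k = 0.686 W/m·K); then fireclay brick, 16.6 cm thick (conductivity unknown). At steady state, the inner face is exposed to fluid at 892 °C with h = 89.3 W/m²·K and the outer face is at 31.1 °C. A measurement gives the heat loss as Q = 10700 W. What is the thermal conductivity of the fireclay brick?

ΣR = ΔT/Q = |892 − 31.1|/10700 = 0.08046 K/W
Known resistances:
  R_conv,in = 1/(hA) = 1/(89.3·7.28) = 0.001538 K/W
  R_castable refractory = L/(kA) = 0.284/(0.686·7.28) = 0.05687 K/W
R_fireclay brick = ΣR − ΣR_known = 0.08046 − 0.05841 = 0.02205 K/W
L/(kA) = 0.02205 ⇒ k = 0.166/(0.02205·7.28) = 1.03 W/m·K

k = 1.03 W/m·K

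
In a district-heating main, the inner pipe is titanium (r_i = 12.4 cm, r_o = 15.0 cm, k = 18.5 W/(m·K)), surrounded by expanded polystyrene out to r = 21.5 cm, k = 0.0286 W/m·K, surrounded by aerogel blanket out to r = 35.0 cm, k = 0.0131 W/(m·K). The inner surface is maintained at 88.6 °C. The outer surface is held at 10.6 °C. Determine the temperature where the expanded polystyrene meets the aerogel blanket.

Series thermal resistances, inner to outer:
  R'_titanium = ln(0.150/0.124)/(2πk) = 0.1904/(2π·18.5) = 0.001638 m·K/W
  R'_expanded polystyrene = ln(0.215/0.150)/(2πk) = 0.3600/(2π·0.0286) = 2.003 m·K/W
  R'_aerogel blanket = ln(0.350/0.215)/(2πk) = 0.4873/(2π·0.0131) = 5.920 m·K/W
ΣR = 0.001638 + 2.003 + 5.920 = 7.925 m·K/W
Q' = ΔT/ΣR = (88.6 °C − 10.6 °C)/7.925 = 9.842 W/m
From the inner boundary to the expanded polystyrene/aerogel blanket interface, ΣR_partial = 2.005 m·K/W.
T_interface = T_in − Q'·ΣR_partial = 88.6 °C − (9.842)(2.005) = 68.9 °C

T = 68.9 °C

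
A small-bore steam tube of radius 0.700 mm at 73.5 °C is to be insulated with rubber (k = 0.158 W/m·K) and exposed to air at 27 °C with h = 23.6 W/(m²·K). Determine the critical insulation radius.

For a cylinder, r_cr = k_ins/h = 0.158/23.6 = 0.00669 m = 0.669 cm

r_cr = 0.669 cm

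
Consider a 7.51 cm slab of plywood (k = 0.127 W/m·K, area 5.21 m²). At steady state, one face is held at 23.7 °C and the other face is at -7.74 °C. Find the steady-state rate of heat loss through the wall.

Q = kA·ΔT/L = 0.127 × 5.21 × |23.7 °C − -7.74 °C| / 0.0751 = 277 W

Q = 277 W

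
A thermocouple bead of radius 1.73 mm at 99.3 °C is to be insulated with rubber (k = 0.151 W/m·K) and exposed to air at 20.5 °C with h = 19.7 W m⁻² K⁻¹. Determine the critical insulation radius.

For a sphere, r_cr = 2k_ins/h = 2·0.151/19.7 = 0.0153 m = 1.53 cm

r_cr = 1.53 cm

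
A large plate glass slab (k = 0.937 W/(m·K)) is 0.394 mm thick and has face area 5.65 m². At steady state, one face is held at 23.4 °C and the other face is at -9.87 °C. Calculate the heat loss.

Q = kA·ΔT/L = 0.937 × 5.65 × |23.4 °C − -9.87 °C| / 3.94×10^-4 = 4.47×10^5 W

Q = 447 kW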